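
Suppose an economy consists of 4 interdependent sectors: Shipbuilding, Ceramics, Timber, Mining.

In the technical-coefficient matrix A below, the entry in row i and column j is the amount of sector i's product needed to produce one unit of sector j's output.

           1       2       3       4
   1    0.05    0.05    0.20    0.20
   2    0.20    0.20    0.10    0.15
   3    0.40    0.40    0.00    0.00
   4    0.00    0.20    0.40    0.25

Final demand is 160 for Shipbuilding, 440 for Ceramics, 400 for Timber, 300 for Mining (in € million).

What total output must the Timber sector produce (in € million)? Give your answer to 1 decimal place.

I − A =
  [   0.95    -0.05    -0.20    -0.20]
  [  -0.20     0.80    -0.10    -0.15]
  [  -0.40    -0.40     1.00     0.00]
  [   0.00    -0.20    -0.40     0.75]
Compute the cofactors C_ij = (−1)^(i+j)·(3×3 minor ij) of I−A; the adjugate is their transpose:
adj(I−A) = Cᵀ =
  [ 0.51600   0.16950   0.18875   0.17150]
  [ 0.20400   0.62050   0.17425   0.17850]
  [ 0.28800   0.31600   0.52600   0.14000]
  [ 0.20800   0.33400   0.32700   0.63000]
det(I−A) = Σ_j (I−A)_1j·C_1j = (0.95)(0.51600) + (-0.05)(0.20400) + (-0.20)(0.28800) + (-0.20)(0.20800) = 0.3808
(I − A)⁻¹ = adj(I−A) / det(I−A) ≈
  [   1.3550     0.4451     0.4957     0.4504]
  [   0.5357     1.6295     0.4576     0.4688]
  [   0.7563     0.8298     1.3813     0.3676]
  [   0.5462     0.8771     0.8587     1.6544]
x = (I − A)⁻¹ d = adj(I−A)·d / det(I−A), with det(I−A) = 0.3808:
  x_1 = (0.51600·160 + 0.16950·440 + 0.18875·400 + 0.17150·300) / 0.3808 = 284.09 / 0.3808 ≈ 746.0
  x_2 = (0.20400·160 + 0.62050·440 + 0.17425·400 + 0.17850·300) / 0.3808 = 428.91 / 0.3808 ≈ 1126.3
  x_3 = (0.28800·160 + 0.31600·440 + 0.52600·400 + 0.14000·300) / 0.3808 = 437.52 / 0.3808 ≈ 1148.9
  x_4 = (0.20800·160 + 0.33400·440 + 0.32700·400 + 0.63000·300) / 0.3808 = 500.04 / 0.3808 ≈ 1313.1

x_3 = 1148.9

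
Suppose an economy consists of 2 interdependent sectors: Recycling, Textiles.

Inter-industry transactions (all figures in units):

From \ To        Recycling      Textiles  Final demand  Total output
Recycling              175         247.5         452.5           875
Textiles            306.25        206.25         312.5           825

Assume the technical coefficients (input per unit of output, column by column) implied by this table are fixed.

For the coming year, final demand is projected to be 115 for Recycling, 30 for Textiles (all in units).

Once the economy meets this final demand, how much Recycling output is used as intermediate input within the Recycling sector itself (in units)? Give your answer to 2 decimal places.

Technical coefficients a_ij = z_ij / X_j:
  a_11 = 175/875 = 0.20, a_21 = 306.25/875 = 0.35
  a_12 = 247.5/825 = 0.30, a_22 = 206.25/825 = 0.25
I − A =
  [   0.80    -0.30]
  [  -0.35     0.75]
det(I−A) = (0.80)(0.75) − (-0.30)(-0.35) = 0.4950
adj(I−A) = [[0.75, 0.30], [0.35, 0.80]]
(I − A)⁻¹ = adj(I−A) / det(I−A) ≈
  [   1.5152     0.6061]
  [   0.7071     1.6162]
First solve x = (I − A)⁻¹ d = adj(I−A)·d / det(I−A); in particular x_1 = (0.75·115 + 0.30·30) / 0.4950 = 95.25 / 0.4950 ≈ 192.4242.
Intermediate flow from 1 to 1: z_11 = a_11 · x_1 = 0.20 × 95.25 / 0.4950 = 19.05 / 0.4950 ≈ 38.48.

z_11 = 38.48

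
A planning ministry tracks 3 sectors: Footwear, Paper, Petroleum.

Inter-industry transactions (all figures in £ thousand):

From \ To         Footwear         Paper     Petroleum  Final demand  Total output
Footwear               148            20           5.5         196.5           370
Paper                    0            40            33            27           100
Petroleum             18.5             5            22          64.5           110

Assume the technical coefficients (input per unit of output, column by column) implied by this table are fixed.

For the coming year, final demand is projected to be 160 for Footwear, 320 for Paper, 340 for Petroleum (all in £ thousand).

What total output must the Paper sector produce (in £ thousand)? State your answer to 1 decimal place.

Technical coefficients a_ij = z_ij / X_j:
  a_11 = 148/370 = 0.40, a_21 = 0/370 = 0.00, a_31 = 18.5/370 = 0.05
  a_12 = 20/100 = 0.20, a_22 = 40/100 = 0.40, a_32 = 5/100 = 0.05
  a_13 = 5.5/110 = 0.05, a_23 = 33/110 = 0.30, a_33 = 22/110 = 0.20
I − A =
  [   0.60    -0.20    -0.05]
  [   0.00     0.60    -0.30]
  [  -0.05    -0.05     0.80]
Cofactors of I−A, C_ij = (−1)^(i+j)·(minor ij) (rows/columns in the sector order above):
  C_11 = (0.60)(0.80) − (-0.30)(-0.05) = 0.4650
  C_12 = −[(0.00)(0.80) − (-0.30)(-0.05)] = 0.0150
  C_13 = (0.00)(-0.05) − (0.60)(-0.05) = 0.0300
  C_21 = −[(-0.20)(0.80) − (-0.05)(-0.05)] = 0.1625
  C_22 = (0.60)(0.80) − (-0.05)(-0.05) = 0.4775
  C_23 = −[(0.60)(-0.05) − (-0.20)(-0.05)] = 0.0400
  C_31 = (-0.20)(-0.30) − (-0.05)(0.60) = 0.0900
  C_32 = −[(0.60)(-0.30) − (-0.05)(0.00)] = 0.1800
  C_33 = (0.60)(0.60) − (-0.20)(0.00) = 0.3600
det(I−A) = Σ_j (I−A)_1j·C_1j = (0.60)(0.4650) + (-0.20)(0.0150) + (-0.05)(0.0300) = 0.2745
adj(I−A) = Cᵀ =
  [ 0.4650   0.1625   0.0900]
  [ 0.0150   0.4775   0.1800]
  [ 0.0300   0.0400   0.3600]
(I − A)⁻¹ = adj(I−A) / det(I−A) ≈
  [   1.6940     0.5920     0.3279]
  [   0.0546     1.7395     0.6557]
  [   0.1093     0.1457     1.3115]
x = (I − A)⁻¹ d = adj(I−A)·d / det(I−A), with det(I−A) = 0.2745:
  x_1 = (0.4650·160 + 0.1625·320 + 0.0900·340) / 0.2745 = 157.00 / 0.2745 ≈ 571.9
  x_2 = (0.0150·160 + 0.4775·320 + 0.1800·340) / 0.2745 = 216.40 / 0.2745 ≈ 788.3
  x_3 = (0.0300·160 + 0.0400·320 + 0.3600·340) / 0.2745 = 140.00 / 0.2745 ≈ 510.0

x_2 = 788.3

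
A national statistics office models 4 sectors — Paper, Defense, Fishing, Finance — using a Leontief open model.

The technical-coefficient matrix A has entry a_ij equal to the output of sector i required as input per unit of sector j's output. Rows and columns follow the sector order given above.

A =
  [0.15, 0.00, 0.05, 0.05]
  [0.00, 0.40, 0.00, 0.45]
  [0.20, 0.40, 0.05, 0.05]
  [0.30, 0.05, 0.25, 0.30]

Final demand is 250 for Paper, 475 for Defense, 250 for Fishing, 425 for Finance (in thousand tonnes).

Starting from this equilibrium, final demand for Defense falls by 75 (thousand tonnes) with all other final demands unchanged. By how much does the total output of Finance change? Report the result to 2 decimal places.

Δx_4 = -37.87

I − A =
  [   0.85     0.00    -0.05    -0.05]
  [   0.00     0.60     0.00    -0.45]
  [  -0.20    -0.40     0.95    -0.05]
  [  -0.30    -0.05    -0.25     0.70]
Compute the cofactors C_ij = (−1)^(i+j)·(3×3 minor ij) of I−A; the adjugate is their transpose:
adj(I−A) = Cᵀ =
  [ 0.325125   0.021500   0.027375   0.039000]
  [ 0.150750   0.530125   0.102375   0.358875]
  [ 0.142500   0.234625   0.328875   0.184500]
  [ 0.201000   0.130875   0.136500   0.478500]
det(I−A) = Σ_j (I−A)_1j·C_1j = (0.85)(0.325125) + (0.00)(0.150750) + (-0.05)(0.142500) + (-0.05)(0.201000) = 0.25918125
(I − A)⁻¹ = adj(I−A) / det(I−A) ≈
  [   1.2544     0.0830     0.1056     0.1505]
  [   0.5816     2.0454     0.3950     1.3846]
  [   0.5498     0.9053     1.2689     0.7119]
  [   0.7755     0.5050     0.5267     1.8462]
Δx = (I − A)⁻¹ Δd with Δd having -75 in the Defense component and 0 elsewhere.
So Δx_4 = L_42 · (-75), where L_42 = adj(I−A)_42 / det(I−A) = 0.130875 / 0.25918125.
Δx_4 = 0.130875 × (-75) / 0.25918125 = -9.815625 / 0.25918125 ≈ -37.87.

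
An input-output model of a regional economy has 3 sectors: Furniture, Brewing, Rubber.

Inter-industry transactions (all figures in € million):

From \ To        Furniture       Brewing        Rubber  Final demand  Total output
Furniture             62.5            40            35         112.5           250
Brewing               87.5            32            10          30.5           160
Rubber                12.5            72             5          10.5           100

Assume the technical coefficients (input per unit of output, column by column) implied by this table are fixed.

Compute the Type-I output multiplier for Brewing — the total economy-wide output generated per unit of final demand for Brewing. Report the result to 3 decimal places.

m_B = 3.762

Technical coefficients a_ij = z_ij / X_j:
  a_FF = 62.5/250 = 0.25, a_BF = 87.5/250 = 0.35, a_RF = 12.5/250 = 0.05
  a_FB = 40/160 = 0.25, a_BB = 32/160 = 0.20, a_RB = 72/160 = 0.45
  a_FR = 35/100 = 0.35, a_BR = 10/100 = 0.10, a_RR = 5/100 = 0.05
I − A =
  [   0.75    -0.25    -0.35]
  [  -0.35     0.80    -0.10]
  [  -0.05    -0.45     0.95]
Cofactors of I−A, C_ij = (−1)^(i+j)·(minor ij) (rows/columns in the sector order above):
  C_11 = (0.80)(0.95) − (-0.10)(-0.45) = 0.7150
  C_12 = −[(-0.35)(0.95) − (-0.10)(-0.05)] = 0.3375
  C_13 = (-0.35)(-0.45) − (0.80)(-0.05) = 0.1975
  C_21 = −[(-0.25)(0.95) − (-0.35)(-0.45)] = 0.3950
  C_22 = (0.75)(0.95) − (-0.35)(-0.05) = 0.6950
  C_23 = −[(0.75)(-0.45) − (-0.25)(-0.05)] = 0.3500
  C_31 = (-0.25)(-0.10) − (-0.35)(0.80) = 0.3050
  C_32 = −[(0.75)(-0.10) − (-0.35)(-0.35)] = 0.1975
  C_33 = (0.75)(0.80) − (-0.25)(-0.35) = 0.5125
det(I−A) = Σ_j (I−A)_1j·C_1j = (0.75)(0.7150) + (-0.25)(0.3375) + (-0.35)(0.1975) = 0.38275
adj(I−A) = Cᵀ =
  [ 0.7150   0.3950   0.3050]
  [ 0.3375   0.6950   0.1975]
  [ 0.1975   0.3500   0.5125]
(I − A)⁻¹ = adj(I−A) / det(I−A) ≈
  [   1.8681     1.0320     0.7969]
  [   0.8818     1.8158     0.5160]
  [   0.5160     0.9144     1.3390]
The output multiplier for sector j is the column-j sum of the Leontief inverse (I − A)⁻¹ = adj(I−A) / det(I−A).
Column B of adj(I−A): (0.3950, 0.6950, 0.3500); det(I−A) = 0.38275.
m_B = (0.3950 + 0.6950 + 0.3500) / 0.38275 = 1.44 / 0.38275 ≈ 3.762.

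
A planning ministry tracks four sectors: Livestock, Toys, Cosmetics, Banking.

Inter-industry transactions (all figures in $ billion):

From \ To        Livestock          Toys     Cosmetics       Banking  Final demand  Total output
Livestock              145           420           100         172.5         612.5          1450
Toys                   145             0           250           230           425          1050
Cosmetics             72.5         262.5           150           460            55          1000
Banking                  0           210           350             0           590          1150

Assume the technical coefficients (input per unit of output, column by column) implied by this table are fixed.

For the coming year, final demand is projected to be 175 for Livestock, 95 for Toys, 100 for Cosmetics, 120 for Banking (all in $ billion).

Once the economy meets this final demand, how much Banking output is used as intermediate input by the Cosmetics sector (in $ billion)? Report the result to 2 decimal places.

z_BC = 130.73

Technical coefficients a_ij = z_ij / X_j:
  a_LL = 145/1450 = 0.10, a_TL = 145/1450 = 0.10, a_CL = 72.5/1450 = 0.05, a_BL = 0/1450 = 0.00
  a_LT = 420/1050 = 0.40, a_TT = 0/1050 = 0.00, a_CT = 262.5/1050 = 0.25, a_BT = 210/1050 = 0.20
  a_LC = 100/1000 = 0.10, a_TC = 250/1000 = 0.25, a_CC = 150/1000 = 0.15, a_BC = 350/1000 = 0.35
  a_LB = 172.5/1150 = 0.15, a_TB = 230/1150 = 0.20, a_CB = 460/1150 = 0.40, a_BB = 0/1150 = 0.00
I − A =
  [   0.90    -0.40    -0.10    -0.15]
  [  -0.10     1.00    -0.25    -0.20]
  [  -0.05    -0.25     0.85    -0.40]
  [   0.00    -0.20    -0.35     1.00]
Compute the cofactors C_ij = (−1)^(i+j)·(3×3 minor ij) of I−A; the adjugate is their transpose:
adj(I−A) = Cᵀ =
  [ 0.576000   0.355625   0.284000   0.271125]
  [ 0.087000   0.631375   0.303250   0.260625]
  [ 0.081000   0.318500   0.821000   0.404250]
  [ 0.045750   0.237750   0.348000   0.662250]
det(I−A) = Σ_j (I−A)_1j·C_1j = (0.90)(0.576000) + (-0.40)(0.087000) + (-0.10)(0.081000) + (-0.15)(0.045750) = 0.4686375
(I − A)⁻¹ = adj(I−A) / det(I−A) ≈
  [   1.2291     0.7588     0.6060     0.5785]
  [   0.1856     1.3473     0.6471     0.5561]
  [   0.1728     0.6796     1.7519     0.8626]
  [   0.0976     0.5073     0.7426     1.4131]
First solve x = (I − A)⁻¹ d = adj(I−A)·d / det(I−A); in particular x_C = (0.081000·175 + 0.318500·95 + 0.821000·100 + 0.404250·120) / 0.4686375 = 175.0425 / 0.4686375 ≈ 373.5136.
Intermediate flow from B to C: z_BC = a_BC · x_C = 0.35 × 175.0425 / 0.4686375 = 61.264875 / 0.4686375 ≈ 130.73.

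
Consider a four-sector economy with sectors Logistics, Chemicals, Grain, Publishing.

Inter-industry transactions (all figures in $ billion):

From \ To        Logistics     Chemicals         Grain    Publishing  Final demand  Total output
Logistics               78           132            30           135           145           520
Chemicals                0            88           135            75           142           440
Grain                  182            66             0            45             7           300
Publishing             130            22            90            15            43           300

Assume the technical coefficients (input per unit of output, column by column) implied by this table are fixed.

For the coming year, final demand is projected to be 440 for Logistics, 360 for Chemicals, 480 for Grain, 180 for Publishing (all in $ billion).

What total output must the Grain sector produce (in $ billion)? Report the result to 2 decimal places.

x_3 = 1689.40

Technical coefficients a_ij = z_ij / X_j:
  a_11 = 78/520 = 0.15, a_21 = 0/520 = 0.00, a_31 = 182/520 = 0.35, a_41 = 130/520 = 0.25
  a_12 = 132/440 = 0.30, a_22 = 88/440 = 0.20, a_32 = 66/440 = 0.15, a_42 = 22/440 = 0.05
  a_13 = 30/300 = 0.10, a_23 = 135/300 = 0.45, a_33 = 0/300 = 0.00, a_43 = 90/300 = 0.30
  a_14 = 135/300 = 0.45, a_24 = 75/300 = 0.25, a_34 = 45/300 = 0.15, a_44 = 15/300 = 0.05
I − A =
  [   0.85    -0.30    -0.10    -0.45]
  [   0.00     0.80    -0.45    -0.25]
  [  -0.35    -0.15     1.00    -0.15]
  [  -0.25    -0.05    -0.30     0.95]
Compute the cofactors C_ij = (−1)^(i+j)·(3×3 minor ij) of I−A; the adjugate is their transpose:
adj(I−A) = Cᵀ =
  [ 0.632750   0.329250   0.343625   0.440625]
  [ 0.255250   0.572500   0.382750   0.332000]
  [ 0.301000   0.229500   0.526625   0.286125]
  [ 0.275000   0.189250   0.276875   0.547375]
det(I−A) = Σ_j (I−A)_1j·C_1j = (0.85)(0.632750) + (-0.30)(0.255250) + (-0.10)(0.301000) + (-0.45)(0.275000) = 0.3074125
(I − A)⁻¹ = adj(I−A) / det(I−A) ≈
  [   2.0583     1.0710     1.1178     1.4333]
  [   0.8303     1.8623     1.2451     1.0800]
  [   0.9791     0.7466     1.7131     0.9308]
  [   0.8946     0.6156     0.9007     1.7806]
x = (I − A)⁻¹ d = adj(I−A)·d / det(I−A), with det(I−A) = 0.3074125:
  x_1 = (0.632750·440 + 0.329250·360 + 0.343625·480 + 0.440625·180) / 0.3074125 = 641.1925 / 0.3074125 ≈ 2085.77
  x_2 = (0.255250·440 + 0.572500·360 + 0.382750·480 + 0.332000·180) / 0.3074125 = 561.89 / 0.3074125 ≈ 1827.80
  x_3 = (0.301000·440 + 0.229500·360 + 0.526625·480 + 0.286125·180) / 0.3074125 = 519.3425 / 0.3074125 ≈ 1689.40
  x_4 = (0.275000·440 + 0.189250·360 + 0.276875·480 + 0.547375·180) / 0.3074125 = 420.5575 / 0.3074125 ≈ 1368.06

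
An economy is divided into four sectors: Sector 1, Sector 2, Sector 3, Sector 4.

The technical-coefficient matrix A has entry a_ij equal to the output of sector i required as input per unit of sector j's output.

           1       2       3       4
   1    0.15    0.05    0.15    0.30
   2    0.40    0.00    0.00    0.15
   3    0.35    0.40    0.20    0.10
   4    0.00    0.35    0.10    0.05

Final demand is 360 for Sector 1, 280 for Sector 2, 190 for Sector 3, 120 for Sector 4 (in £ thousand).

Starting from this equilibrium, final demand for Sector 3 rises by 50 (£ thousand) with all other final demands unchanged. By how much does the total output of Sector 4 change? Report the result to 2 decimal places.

I − A =
  [   0.85    -0.05    -0.15    -0.30]
  [  -0.40     1.00     0.00    -0.15]
  [  -0.35    -0.40     0.80    -0.10]
  [   0.00    -0.35    -0.10     0.95]
Compute the cofactors C_ij = (−1)^(i+j)·(3×3 minor ij) of I−A; the adjugate is their transpose:
adj(I−A) = Cᵀ =
  [ 0.702000   0.195750   0.165375   0.270000]
  [ 0.305250   0.577125   0.081750   0.196125]
  [ 0.480125   0.406125   0.701875   0.289625]
  [ 0.163000   0.255375   0.104000   0.587500]
det(I−A) = Σ_j (I−A)_1j·C_1j = (0.85)(0.702000) + (-0.05)(0.305250) + (-0.15)(0.480125) + (-0.30)(0.163000) = 0.46051875
(I − A)⁻¹ = adj(I−A) / det(I−A) ≈
  [   1.5244     0.4251     0.3591     0.5863]
  [   0.6628     1.2532     0.1775     0.4259]
  [   1.0426     0.8819     1.5241     0.6289]
  [   0.3539     0.5545     0.2258     1.2757]
Δx = (I − A)⁻¹ Δd with Δd having +50 in the Sector 3 component and 0 elsewhere.
So Δx_4 = L_43 · (+50), where L_43 = adj(I−A)_43 / det(I−A) = 0.104000 / 0.46051875.
Δx_4 = 0.104000 × (+50) / 0.46051875 = 5.20 / 0.46051875 ≈ 11.29.

Δx_4 = 11.29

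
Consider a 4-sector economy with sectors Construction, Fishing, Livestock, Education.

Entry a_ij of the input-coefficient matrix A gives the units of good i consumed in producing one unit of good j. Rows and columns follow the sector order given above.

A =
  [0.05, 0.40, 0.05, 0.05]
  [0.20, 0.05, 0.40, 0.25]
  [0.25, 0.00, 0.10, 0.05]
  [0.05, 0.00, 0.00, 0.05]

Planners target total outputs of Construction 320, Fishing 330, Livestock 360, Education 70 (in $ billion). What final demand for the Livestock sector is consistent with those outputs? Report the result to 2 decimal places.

d_L = 240.50

I − A =
  [   0.95    -0.40    -0.05    -0.05]
  [  -0.20     0.95    -0.40    -0.25]
  [  -0.25     0.00     0.90    -0.05]
  [  -0.05     0.00     0.00     0.95]
d = (I − A) x:
  d_C = (+0.95)·320 + (-0.40)·330 + (-0.05)·360 + (-0.05)·70 = 150.50
  d_F = (-0.20)·320 + (+0.95)·330 + (-0.40)·360 + (-0.25)·70 = 88.00
  d_L = (-0.25)·320 + (+0.00)·330 + (+0.90)·360 + (-0.05)·70 = 240.50
  d_E = (-0.05)·320 + (+0.00)·330 + (+0.00)·360 + (+0.95)·70 = 50.50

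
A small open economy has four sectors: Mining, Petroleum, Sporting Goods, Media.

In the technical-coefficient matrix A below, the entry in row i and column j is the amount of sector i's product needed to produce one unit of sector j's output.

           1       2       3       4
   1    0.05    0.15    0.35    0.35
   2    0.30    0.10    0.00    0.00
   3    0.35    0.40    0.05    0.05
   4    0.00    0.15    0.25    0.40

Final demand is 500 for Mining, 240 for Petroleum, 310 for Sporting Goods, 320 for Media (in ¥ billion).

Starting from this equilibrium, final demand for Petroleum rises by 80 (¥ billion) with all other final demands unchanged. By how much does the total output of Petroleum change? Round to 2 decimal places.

Δx_2 = 111.09

I − A =
  [   0.95    -0.15    -0.35    -0.35]
  [  -0.30     0.90     0.00     0.00]
  [  -0.35    -0.40     0.95    -0.05]
  [   0.00    -0.15    -0.25     0.60]
Compute the cofactors C_ij = (−1)^(i+j)·(3×3 minor ij) of I−A; the adjugate is their transpose:
adj(I−A) = Cᵀ =
  [ 0.501750   0.255125   0.267750   0.315000]
  [ 0.167250   0.425500   0.089250   0.105000]
  [ 0.263250   0.285000   0.470250   0.192750]
  [ 0.151500   0.225125   0.218250   0.617250]
det(I−A) = Σ_j (I−A)_1j·C_1j = (0.95)(0.501750) + (-0.15)(0.167250) + (-0.35)(0.263250) + (-0.35)(0.151500) = 0.3064125
(I − A)⁻¹ = adj(I−A) / det(I−A) ≈
  [   1.6375     0.8326     0.8738     1.0280]
  [   0.5458     1.3887     0.2913     0.3427]
  [   0.8591     0.9301     1.5347     0.6291]
  [   0.4944     0.7347     0.7123     2.0144]
Δx = (I − A)⁻¹ Δd with Δd having +80 in the Petroleum component and 0 elsewhere.
So Δx_2 = L_22 · (+80), where L_22 = adj(I−A)_22 / det(I−A) = 0.425500 / 0.3064125.
Δx_2 = 0.425500 × (+80) / 0.3064125 = 34.04 / 0.3064125 ≈ 111.09.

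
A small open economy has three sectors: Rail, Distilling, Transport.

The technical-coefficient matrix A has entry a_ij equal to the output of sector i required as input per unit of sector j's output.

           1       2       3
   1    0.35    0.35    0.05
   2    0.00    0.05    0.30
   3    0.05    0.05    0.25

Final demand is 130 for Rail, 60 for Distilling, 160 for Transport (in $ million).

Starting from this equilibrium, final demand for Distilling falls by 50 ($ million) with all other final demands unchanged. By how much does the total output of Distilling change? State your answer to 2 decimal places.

Δx_2 = -54.40

I − A =
  [   0.65    -0.35    -0.05]
  [   0.00     0.95    -0.30]
  [  -0.05    -0.05     0.75]
Cofactors of I−A, C_ij = (−1)^(i+j)·(minor ij) (rows/columns in the sector order above):
  C_11 = (0.95)(0.75) − (-0.30)(-0.05) = 0.6975
  C_12 = −[(0.00)(0.75) − (-0.30)(-0.05)] = 0.0150
  C_13 = (0.00)(-0.05) − (0.95)(-0.05) = 0.0475
  C_21 = −[(-0.35)(0.75) − (-0.05)(-0.05)] = 0.2650
  C_22 = (0.65)(0.75) − (-0.05)(-0.05) = 0.4850
  C_23 = −[(0.65)(-0.05) − (-0.35)(-0.05)] = 0.0500
  C_31 = (-0.35)(-0.30) − (-0.05)(0.95) = 0.1525
  C_32 = −[(0.65)(-0.30) − (-0.05)(0.00)] = 0.1950
  C_33 = (0.65)(0.95) − (-0.35)(0.00) = 0.6175
det(I−A) = Σ_j (I−A)_1j·C_1j = (0.65)(0.6975) + (-0.35)(0.0150) + (-0.05)(0.0475) = 0.44575
adj(I−A) = Cᵀ =
  [ 0.6975   0.2650   0.1525]
  [ 0.0150   0.4850   0.1950]
  [ 0.0475   0.0500   0.6175]
(I − A)⁻¹ = adj(I−A) / det(I−A) ≈
  [   1.5648     0.5945     0.3421]
  [   0.0337     1.0881     0.4375]
  [   0.1066     0.1122     1.3853]
Δx = (I − A)⁻¹ Δd with Δd having -50 in the Distilling component and 0 elsewhere.
So Δx_2 = L_22 · (-50), where L_22 = adj(I−A)_22 / det(I−A) = 0.4850 / 0.44575.
Δx_2 = 0.4850 × (-50) / 0.44575 = -24.25 / 0.44575 ≈ -54.40.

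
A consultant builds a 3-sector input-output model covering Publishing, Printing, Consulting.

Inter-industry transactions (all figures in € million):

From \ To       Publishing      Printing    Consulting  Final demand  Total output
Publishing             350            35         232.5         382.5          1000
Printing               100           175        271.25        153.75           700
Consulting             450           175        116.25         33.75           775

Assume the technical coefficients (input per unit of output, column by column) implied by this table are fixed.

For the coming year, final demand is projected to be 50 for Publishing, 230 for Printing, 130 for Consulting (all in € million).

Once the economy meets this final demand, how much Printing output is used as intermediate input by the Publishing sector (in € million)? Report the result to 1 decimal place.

z_21 = 36.4

Technical coefficients a_ij = z_ij / X_j:
  a_11 = 350/1000 = 0.35, a_21 = 100/1000 = 0.10, a_31 = 450/1000 = 0.45
  a_12 = 35/700 = 0.05, a_22 = 175/700 = 0.25, a_32 = 175/700 = 0.25
  a_13 = 232.5/775 = 0.30, a_23 = 271.25/775 = 0.35, a_33 = 116.25/775 = 0.15
I − A =
  [   0.65    -0.05    -0.30]
  [  -0.10     0.75    -0.35]
  [  -0.45    -0.25     0.85]
Cofactors of I−A, C_ij = (−1)^(i+j)·(minor ij) (rows/columns in the sector order above):
  C_11 = (0.75)(0.85) − (-0.35)(-0.25) = 0.5500
  C_12 = −[(-0.10)(0.85) − (-0.35)(-0.45)] = 0.2425
  C_13 = (-0.10)(-0.25) − (0.75)(-0.45) = 0.3625
  C_21 = −[(-0.05)(0.85) − (-0.30)(-0.25)] = 0.1175
  C_22 = (0.65)(0.85) − (-0.30)(-0.45) = 0.4175
  C_23 = −[(0.65)(-0.25) − (-0.05)(-0.45)] = 0.1850
  C_31 = (-0.05)(-0.35) − (-0.30)(0.75) = 0.2425
  C_32 = −[(0.65)(-0.35) − (-0.30)(-0.10)] = 0.2575
  C_33 = (0.65)(0.75) − (-0.05)(-0.10) = 0.4825
det(I−A) = Σ_j (I−A)_1j·C_1j = (0.65)(0.5500) + (-0.05)(0.2425) + (-0.30)(0.3625) = 0.236625
adj(I−A) = Cᵀ =
  [ 0.5500   0.1175   0.2425]
  [ 0.2425   0.4175   0.2575]
  [ 0.3625   0.1850   0.4825]
(I − A)⁻¹ = adj(I−A) / det(I−A) ≈
  [   2.3244     0.4966     1.0248]
  [   1.0248     1.7644     1.0882]
  [   1.5320     0.7818     2.0391]
First solve x = (I − A)⁻¹ d = adj(I−A)·d / det(I−A); in particular x_1 = (0.5500·50 + 0.1175·230 + 0.2425·130) / 0.236625 = 86.05 / 0.236625 ≈ 363.656.
Intermediate flow from 2 to 1: z_21 = a_21 · x_1 = 0.10 × 86.05 / 0.236625 = 8.605 / 0.236625 ≈ 36.4.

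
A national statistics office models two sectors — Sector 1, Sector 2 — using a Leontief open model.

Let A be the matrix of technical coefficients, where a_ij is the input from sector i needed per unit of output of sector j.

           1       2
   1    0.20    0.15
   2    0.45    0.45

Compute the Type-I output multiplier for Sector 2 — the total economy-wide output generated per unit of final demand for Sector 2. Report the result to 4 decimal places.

I − A =
  [   0.80    -0.15]
  [  -0.45     0.55]
det(I−A) = (0.80)(0.55) − (-0.15)(-0.45) = 0.3725
adj(I−A) = [[0.55, 0.15], [0.45, 0.80]]
(I − A)⁻¹ = adj(I−A) / det(I−A) ≈
  [   1.47651     0.40268]
  [   1.20805     2.14765]
The output multiplier for sector j is the column-j sum of the Leontief inverse (I − A)⁻¹ = adj(I−A) / det(I−A).
Column 2 of adj(I−A): (0.15, 0.80); det(I−A) = 0.3725.
m_2 = (0.15 + 0.80) / 0.3725 = 0.95 / 0.3725 ≈ 2.5503.

m_2 = 2.5503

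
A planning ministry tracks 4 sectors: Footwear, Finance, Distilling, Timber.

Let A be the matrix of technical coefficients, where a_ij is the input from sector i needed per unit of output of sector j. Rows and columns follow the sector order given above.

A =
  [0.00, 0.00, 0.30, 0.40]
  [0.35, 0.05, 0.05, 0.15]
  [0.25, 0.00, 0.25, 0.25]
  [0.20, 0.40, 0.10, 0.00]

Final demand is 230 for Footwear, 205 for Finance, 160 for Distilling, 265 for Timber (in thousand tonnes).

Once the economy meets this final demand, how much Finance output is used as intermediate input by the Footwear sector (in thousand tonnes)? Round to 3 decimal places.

I − A =
  [   1.00     0.00    -0.30    -0.40]
  [  -0.35     0.95    -0.05    -0.15]
  [  -0.25     0.00     0.75    -0.25]
  [  -0.20    -0.40    -0.10     1.00]
Compute the cofactors C_ij = (−1)^(i+j)·(3×3 minor ij) of I−A; the adjugate is their transpose:
adj(I−A) = Cᵀ =
  [ 0.63875   0.15000   0.31300   0.35625]
  [ 0.29500   0.56500   0.18900   0.25000]
  [ 0.30500   0.14000   0.75800   0.33250]
  [ 0.27625   0.27000   0.21400   0.64125]
det(I−A) = Σ_j (I−A)_1j·C_1j = (1.00)(0.63875) + (0.00)(0.29500) + (-0.30)(0.30500) + (-0.40)(0.27625) = 0.43675
(I − A)⁻¹ = adj(I−A) / det(I−A) ≈
  [   1.4625     0.3434     0.7167     0.8157]
  [   0.6754     1.2936     0.4327     0.5724]
  [   0.6983     0.3205     1.7355     0.7613]
  [   0.6325     0.6182     0.4900     1.4682]
First solve x = (I − A)⁻¹ d = adj(I−A)·d / det(I−A); in particular x_1 = (0.63875·230 + 0.15000·205 + 0.31300·160 + 0.35625·265) / 0.43675 = 322.14875 / 0.43675 ≈ 737.60446.
Intermediate flow from 2 to 1: z_21 = a_21 · x_1 = 0.35 × 322.14875 / 0.43675 = 112.7520625 / 0.43675 ≈ 258.162.

z_21 = 258.162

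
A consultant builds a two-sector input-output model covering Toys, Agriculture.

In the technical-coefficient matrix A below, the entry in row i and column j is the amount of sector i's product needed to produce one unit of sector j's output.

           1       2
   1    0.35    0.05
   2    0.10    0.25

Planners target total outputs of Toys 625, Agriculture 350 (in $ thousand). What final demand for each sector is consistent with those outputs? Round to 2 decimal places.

d_1 = 388.75, d_2 = 200.00

I − A =
  [   0.65    -0.05]
  [  -0.10     0.75]
d = (I − A) x:
  d_1 = (+0.65)·625 + (-0.05)·350 = 388.75
  d_2 = (-0.10)·625 + (+0.75)·350 = 200.00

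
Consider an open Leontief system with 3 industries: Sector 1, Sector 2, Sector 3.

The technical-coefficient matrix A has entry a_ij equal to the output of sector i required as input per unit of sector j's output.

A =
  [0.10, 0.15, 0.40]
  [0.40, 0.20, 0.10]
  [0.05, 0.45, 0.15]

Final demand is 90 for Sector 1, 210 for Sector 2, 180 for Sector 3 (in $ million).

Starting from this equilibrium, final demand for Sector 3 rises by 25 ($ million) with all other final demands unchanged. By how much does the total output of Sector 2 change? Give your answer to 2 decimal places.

Δx_2 = 14.48

I − A =
  [   0.90    -0.15    -0.40]
  [  -0.40     0.80    -0.10]
  [  -0.05    -0.45     0.85]
Cofactors of I−A, C_ij = (−1)^(i+j)·(minor ij) (rows/columns in the sector order above):
  C_11 = (0.80)(0.85) − (-0.10)(-0.45) = 0.6350
  C_12 = −[(-0.40)(0.85) − (-0.10)(-0.05)] = 0.3450
  C_13 = (-0.40)(-0.45) − (0.80)(-0.05) = 0.2200
  C_21 = −[(-0.15)(0.85) − (-0.40)(-0.45)] = 0.3075
  C_22 = (0.90)(0.85) − (-0.40)(-0.05) = 0.7450
  C_23 = −[(0.90)(-0.45) − (-0.15)(-0.05)] = 0.4125
  C_31 = (-0.15)(-0.10) − (-0.40)(0.80) = 0.3350
  C_32 = −[(0.90)(-0.10) − (-0.40)(-0.40)] = 0.2500
  C_33 = (0.90)(0.80) − (-0.15)(-0.40) = 0.6600
det(I−A) = Σ_j (I−A)_1j·C_1j = (0.90)(0.6350) + (-0.15)(0.3450) + (-0.40)(0.2200) = 0.43175
adj(I−A) = Cᵀ =
  [ 0.6350   0.3075   0.3350]
  [ 0.3450   0.7450   0.2500]
  [ 0.2200   0.4125   0.6600]
(I − A)⁻¹ = adj(I−A) / det(I−A) ≈
  [   1.4708     0.7122     0.7759]
  [   0.7991     1.7255     0.5790]
  [   0.5096     0.9554     1.5287]
Δx = (I − A)⁻¹ Δd with Δd having +25 in the Sector 3 component and 0 elsewhere.
So Δx_2 = L_23 · (+25), where L_23 = adj(I−A)_23 / det(I−A) = 0.2500 / 0.43175.
Δx_2 = 0.2500 × (+25) / 0.43175 = 6.25 / 0.43175 ≈ 14.48.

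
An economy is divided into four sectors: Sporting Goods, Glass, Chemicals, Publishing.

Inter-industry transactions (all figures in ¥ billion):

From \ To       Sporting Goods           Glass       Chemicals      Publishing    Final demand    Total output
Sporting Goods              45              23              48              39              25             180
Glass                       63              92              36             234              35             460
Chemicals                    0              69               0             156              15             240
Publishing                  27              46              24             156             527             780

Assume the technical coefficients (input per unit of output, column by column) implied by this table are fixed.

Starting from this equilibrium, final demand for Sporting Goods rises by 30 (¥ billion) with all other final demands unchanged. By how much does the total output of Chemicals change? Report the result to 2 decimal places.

Technical coefficients a_ij = z_ij / X_j:
  a_11 = 45/180 = 0.25, a_21 = 63/180 = 0.35, a_31 = 0/180 = 0.00, a_41 = 27/180 = 0.15
  a_12 = 23/460 = 0.05, a_22 = 92/460 = 0.20, a_32 = 69/460 = 0.15, a_42 = 46/460 = 0.10
  a_13 = 48/240 = 0.20, a_23 = 36/240 = 0.15, a_33 = 0/240 = 0.00, a_43 = 24/240 = 0.10
  a_14 = 39/780 = 0.05, a_24 = 234/780 = 0.30, a_34 = 156/780 = 0.20, a_44 = 156/780 = 0.20
I − A =
  [   0.75    -0.05    -0.20    -0.05]
  [  -0.35     0.80    -0.15    -0.30]
  [   0.00    -0.15     1.00    -0.20]
  [  -0.15    -0.10    -0.10     0.80]
Compute the cofactors C_ij = (−1)^(i+j)·(3×3 minor ij) of I−A; the adjugate is their transpose:
adj(I−A) = Cᵀ =
  [ 0.568500   0.072750   0.134250   0.096375]
  [ 0.322500   0.571500   0.178125   0.279000]
  [ 0.079750   0.105375   0.433500   0.152875]
  [ 0.156875   0.098250   0.101625   0.555125]
det(I−A) = Σ_j (I−A)_1j·C_1j = (0.75)(0.568500) + (-0.05)(0.322500) + (-0.20)(0.079750) + (-0.05)(0.156875) = 0.38645625
(I − A)⁻¹ = adj(I−A) / det(I−A) ≈
  [   1.4711     0.1882     0.3474     0.2494]
  [   0.8345     1.4788     0.4609     0.7219]
  [   0.2064     0.2727     1.1217     0.3956]
  [   0.4059     0.2542     0.2630     1.4364]
Δx = (I − A)⁻¹ Δd with Δd having +30 in the Sporting Goods component and 0 elsewhere.
So Δx_3 = L_31 · (+30), where L_31 = adj(I−A)_31 / det(I−A) = 0.079750 / 0.38645625.
Δx_3 = 0.079750 × (+30) / 0.38645625 = 2.3925 / 0.38645625 ≈ 6.19.

Δx_3 = 6.19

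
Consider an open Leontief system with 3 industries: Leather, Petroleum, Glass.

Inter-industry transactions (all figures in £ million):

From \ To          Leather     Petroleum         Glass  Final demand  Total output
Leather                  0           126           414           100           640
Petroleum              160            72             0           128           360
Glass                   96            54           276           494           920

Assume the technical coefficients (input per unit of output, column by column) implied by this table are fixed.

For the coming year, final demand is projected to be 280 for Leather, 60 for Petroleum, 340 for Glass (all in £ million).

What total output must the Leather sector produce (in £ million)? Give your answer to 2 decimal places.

x_1 = 696.35

Technical coefficients a_ij = z_ij / X_j:
  a_11 = 0/640 = 0.00, a_21 = 160/640 = 0.25, a_31 = 96/640 = 0.15
  a_12 = 126/360 = 0.35, a_22 = 72/360 = 0.20, a_32 = 54/360 = 0.15
  a_13 = 414/920 = 0.45, a_23 = 0/920 = 0.00, a_33 = 276/920 = 0.30
I − A =
  [   1.00    -0.35    -0.45]
  [  -0.25     0.80     0.00]
  [  -0.15    -0.15     0.70]
Cofactors of I−A, C_ij = (−1)^(i+j)·(minor ij) (rows/columns in the sector order above):
  C_11 = (0.80)(0.70) − (0.00)(-0.15) = 0.5600
  C_12 = −[(-0.25)(0.70) − (0.00)(-0.15)] = 0.1750
  C_13 = (-0.25)(-0.15) − (0.80)(-0.15) = 0.1575
  C_21 = −[(-0.35)(0.70) − (-0.45)(-0.15)] = 0.3125
  C_22 = (1.00)(0.70) − (-0.45)(-0.15) = 0.6325
  C_23 = −[(1.00)(-0.15) − (-0.35)(-0.15)] = 0.2025
  C_31 = (-0.35)(0.00) − (-0.45)(0.80) = 0.3600
  C_32 = −[(1.00)(0.00) − (-0.45)(-0.25)] = 0.1125
  C_33 = (1.00)(0.80) − (-0.35)(-0.25) = 0.7125
det(I−A) = Σ_j (I−A)_1j·C_1j = (1.00)(0.5600) + (-0.35)(0.1750) + (-0.45)(0.1575) = 0.427875
adj(I−A) = Cᵀ =
  [ 0.5600   0.3125   0.3600]
  [ 0.1750   0.6325   0.1125]
  [ 0.1575   0.2025   0.7125]
(I − A)⁻¹ = adj(I−A) / det(I−A) ≈
  [   1.3088     0.7304     0.8414]
  [   0.4090     1.4782     0.2629]
  [   0.3681     0.4733     1.6652]
x = (I − A)⁻¹ d = adj(I−A)·d / det(I−A), with det(I−A) = 0.427875:
  x_1 = (0.5600·280 + 0.3125·60 + 0.3600·340) / 0.427875 = 297.95 / 0.427875 ≈ 696.35
  x_2 = (0.1750·280 + 0.6325·60 + 0.1125·340) / 0.427875 = 125.20 / 0.427875 ≈ 292.61
  x_3 = (0.1575·280 + 0.2025·60 + 0.7125·340) / 0.427875 = 298.50 / 0.427875 ≈ 697.63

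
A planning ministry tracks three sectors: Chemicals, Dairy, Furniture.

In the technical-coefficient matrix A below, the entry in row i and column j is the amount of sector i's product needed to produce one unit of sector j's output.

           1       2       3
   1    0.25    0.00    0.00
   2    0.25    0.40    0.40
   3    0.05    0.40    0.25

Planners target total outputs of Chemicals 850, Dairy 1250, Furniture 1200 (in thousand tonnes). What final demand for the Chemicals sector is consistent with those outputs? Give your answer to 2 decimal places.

I − A =
  [   0.75     0.00     0.00]
  [  -0.25     0.60    -0.40]
  [  -0.05    -0.40     0.75]
d = (I − A) x:
  d_1 = (+0.75)·850 + (+0.00)·1250 + (+0.00)·1200 = 637.50
  d_2 = (-0.25)·850 + (+0.60)·1250 + (-0.40)·1200 = 57.50
  d_3 = (-0.05)·850 + (-0.40)·1250 + (+0.75)·1200 = 357.50

d_1 = 637.50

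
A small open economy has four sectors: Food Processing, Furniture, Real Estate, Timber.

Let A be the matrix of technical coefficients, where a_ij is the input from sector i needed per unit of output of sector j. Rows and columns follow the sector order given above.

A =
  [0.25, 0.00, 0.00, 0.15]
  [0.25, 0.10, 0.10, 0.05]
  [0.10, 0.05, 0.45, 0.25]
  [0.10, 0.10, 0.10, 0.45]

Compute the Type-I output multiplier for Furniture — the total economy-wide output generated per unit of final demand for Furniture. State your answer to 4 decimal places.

I − A =
  [   0.75     0.00     0.00    -0.15]
  [  -0.25     0.90    -0.10    -0.05]
  [  -0.10    -0.05     0.55    -0.25]
  [  -0.10    -0.10    -0.10     0.55]
Compute the cofactors C_ij = (−1)^(i+j)·(3×3 minor ij) of I−A; the adjugate is their transpose:
adj(I−A) = Cᵀ =
  [ 0.241500   0.009000   0.015000   0.073500]
  [ 0.080625   0.198375   0.047250   0.061500]
  [ 0.084875   0.040125   0.350250   0.186000]
  [ 0.074000   0.045000   0.075000   0.367500]
det(I−A) = Σ_j (I−A)_1j·C_1j = (0.75)(0.241500) + (0.00)(0.080625) + (0.00)(0.084875) + (-0.15)(0.074000) = 0.170025
(I − A)⁻¹ = adj(I−A) / det(I−A) ≈
  [   1.42038     0.05293     0.08822     0.43229]
  [   0.47419     1.16674     0.27790     0.36171]
  [   0.49919     0.23599     2.05999     1.09396]
  [   0.43523     0.26467     0.44111     2.16145]
The output multiplier for sector j is the column-j sum of the Leontief inverse (I − A)⁻¹ = adj(I−A) / det(I−A).
Column 2 of adj(I−A): (0.009000, 0.198375, 0.040125, 0.045000); det(I−A) = 0.170025.
m_2 = (0.009000 + 0.198375 + 0.040125 + 0.045000) / 0.170025 = 0.2925 / 0.170025 ≈ 1.7203.

m_2 = 1.7203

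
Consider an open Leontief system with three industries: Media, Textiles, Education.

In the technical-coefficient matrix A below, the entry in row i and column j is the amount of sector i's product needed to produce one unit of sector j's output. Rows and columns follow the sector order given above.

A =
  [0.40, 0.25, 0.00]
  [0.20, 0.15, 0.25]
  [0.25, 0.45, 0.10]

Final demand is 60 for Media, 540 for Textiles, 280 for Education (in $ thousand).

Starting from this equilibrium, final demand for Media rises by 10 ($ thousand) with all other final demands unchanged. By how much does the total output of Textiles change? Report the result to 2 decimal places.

Δx_T = 7.33

I − A =
  [   0.60    -0.25     0.00]
  [  -0.20     0.85    -0.25]
  [  -0.25    -0.45     0.90]
Cofactors of I−A, C_ij = (−1)^(i+j)·(minor ij) (rows/columns in the sector order above):
  C_11 = (0.85)(0.90) − (-0.25)(-0.45) = 0.6525
  C_12 = −[(-0.20)(0.90) − (-0.25)(-0.25)] = 0.2425
  C_13 = (-0.20)(-0.45) − (0.85)(-0.25) = 0.3025
  C_21 = −[(-0.25)(0.90) − (0.00)(-0.45)] = 0.2250
  C_22 = (0.60)(0.90) − (0.00)(-0.25) = 0.5400
  C_23 = −[(0.60)(-0.45) − (-0.25)(-0.25)] = 0.3325
  C_31 = (-0.25)(-0.25) − (0.00)(0.85) = 0.0625
  C_32 = −[(0.60)(-0.25) − (0.00)(-0.20)] = 0.1500
  C_33 = (0.60)(0.85) − (-0.25)(-0.20) = 0.4600
det(I−A) = Σ_j (I−A)_1j·C_1j = (0.60)(0.6525) + (-0.25)(0.2425) + (0.00)(0.3025) = 0.330875
adj(I−A) = Cᵀ =
  [ 0.6525   0.2250   0.0625]
  [ 0.2425   0.5400   0.1500]
  [ 0.3025   0.3325   0.4600]
(I − A)⁻¹ = adj(I−A) / det(I−A) ≈
  [   1.9720     0.6800     0.1889]
  [   0.7329     1.6320     0.4533]
  [   0.9142     1.0049     1.3903]
Δx = (I − A)⁻¹ Δd with Δd having +10 in the Media component and 0 elsewhere.
So Δx_T = L_TM · (+10), where L_TM = adj(I−A)_TM / det(I−A) = 0.2425 / 0.330875.
Δx_T = 0.2425 × (+10) / 0.330875 = 2.425 / 0.330875 ≈ 7.33.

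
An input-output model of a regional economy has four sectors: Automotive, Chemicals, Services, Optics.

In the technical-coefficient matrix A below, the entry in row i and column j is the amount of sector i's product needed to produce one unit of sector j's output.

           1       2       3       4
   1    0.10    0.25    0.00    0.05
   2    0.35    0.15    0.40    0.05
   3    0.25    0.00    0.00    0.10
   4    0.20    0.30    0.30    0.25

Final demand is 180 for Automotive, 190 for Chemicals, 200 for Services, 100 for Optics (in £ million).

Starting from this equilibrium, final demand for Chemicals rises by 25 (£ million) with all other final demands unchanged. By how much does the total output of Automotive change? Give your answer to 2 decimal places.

I − A =
  [   0.90    -0.25     0.00    -0.05]
  [  -0.35     0.85    -0.40    -0.05]
  [  -0.25     0.00     1.00    -0.10]
  [  -0.20    -0.30    -0.30     0.75]
Compute the cofactors C_ij = (−1)^(i+j)·(3×3 minor ij) of I−A; the adjugate is their transpose:
adj(I−A) = Cᵀ =
  [ 0.585000   0.195000   0.097500   0.065000]
  [ 0.348750   0.634250   0.284750   0.103500]
  [ 0.183125   0.082625   0.478375   0.081500]
  [ 0.368750   0.338750   0.331250   0.652500]
det(I−A) = Σ_j (I−A)_1j·C_1j = (0.90)(0.585000) + (-0.25)(0.348750) + (0.00)(0.183125) + (-0.05)(0.368750) = 0.420875
(I − A)⁻¹ = adj(I−A) / det(I−A) ≈
  [   1.3900     0.4633     0.2317     0.1544]
  [   0.8286     1.5070     0.6766     0.2459]
  [   0.4351     0.1963     1.1366     0.1936]
  [   0.8762     0.8049     0.7871     1.5503]
Δx = (I − A)⁻¹ Δd with Δd having +25 in the Chemicals component and 0 elsewhere.
So Δx_1 = L_12 · (+25), where L_12 = adj(I−A)_12 / det(I−A) = 0.195000 / 0.420875.
Δx_1 = 0.195000 × (+25) / 0.420875 = 4.875 / 0.420875 ≈ 11.58.

Δx_1 = 11.58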